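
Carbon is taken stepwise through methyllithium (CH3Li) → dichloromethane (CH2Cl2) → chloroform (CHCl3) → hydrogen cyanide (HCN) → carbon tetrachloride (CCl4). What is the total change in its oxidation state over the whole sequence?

+8

Carbon oxidation states along the series — methyllithium: -4, dichloromethane: 0, chloroform: +2, hydrogen cyanide: +2, carbon tetrachloride: +4.
Net change = +4 − (-4) = +8.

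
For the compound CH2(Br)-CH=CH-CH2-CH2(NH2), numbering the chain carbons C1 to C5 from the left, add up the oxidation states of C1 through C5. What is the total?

-6

Tallying each carbon's bonds:
C1: 1C, 2H, 1Br → 0 − 2 + 1 = -1
C2: 3C, 1H → 0 − 1 = -1
C3: 3C, 1H → 0 − 1 = -1
C4: 2C, 2H → 0 − 2 = -2
C5: 1C, 2H, 1N → 0 − 2 + 1 = -1
Sum = -1 − 1 − 1 − 2 − 1 = -6.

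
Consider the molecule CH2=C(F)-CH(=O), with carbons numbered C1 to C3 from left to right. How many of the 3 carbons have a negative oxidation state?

Tallying each carbon's bonds:
C1: 2C, 2H → 0 − 2 = -2
C2: 3C, 1F → 0 + 1 = +1
C3: 1C, 1H, 2O → 0 − 1 + 2 = +1
1 carbon (C1) meets the condition.

1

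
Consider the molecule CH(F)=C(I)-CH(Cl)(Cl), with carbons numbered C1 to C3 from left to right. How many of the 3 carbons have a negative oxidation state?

Bonds to more-electronegative neighbours contribute +1 each, bonds to H or metals contribute −1 each, and C–C bonds contribute 0. Tallying each carbon:
C1: 2C, 1H, 1F → 0 − 1 + 1 = 0
C2: 3C, 1I → 0 + 1 = +1
C3: 1C, 1H, 2Cl → 0 − 1 + 2 = +1
0 carbons meet the condition.

0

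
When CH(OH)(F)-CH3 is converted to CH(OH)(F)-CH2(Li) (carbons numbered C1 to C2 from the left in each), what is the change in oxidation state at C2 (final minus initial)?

Before: C2 has 1 bond to C, 3 bonds to H → oxidation state -3.
After: C2 has 1 bond to C, 2 bonds to H, 1 bond to Li → oxidation state -3.
Δ = -3 − (-3) = 0, so no net redox change at C2.

0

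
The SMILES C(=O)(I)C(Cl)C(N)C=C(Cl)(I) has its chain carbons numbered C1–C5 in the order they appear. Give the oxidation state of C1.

+3

Each bond to a more electronegative atom (O, N, halogen) counts +1, each bond to a less electronegative atom (H, metal, B, Si) counts −1, and each C–C bond counts 0.
C1 has one bond to C (0), a double bond to O (2×+1 = +2), one bond to I (+1).
Oxidation state = 0 + 2 + 1 = +3.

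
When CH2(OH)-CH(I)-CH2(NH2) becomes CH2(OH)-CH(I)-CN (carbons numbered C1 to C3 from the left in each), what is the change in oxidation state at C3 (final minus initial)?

+4

Before: C3 has 1 bond to C, 2 bonds to H, 1 bond to N → oxidation state -1.
After: C3 has 1 bond to C, 3 bonds to N → oxidation state +3.
Δ = +3 − (-1) = +4, so this is an oxidation at C3.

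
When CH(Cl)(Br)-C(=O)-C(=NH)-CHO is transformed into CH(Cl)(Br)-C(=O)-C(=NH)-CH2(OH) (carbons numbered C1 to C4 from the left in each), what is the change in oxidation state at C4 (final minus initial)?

Before: C4 has 1 bond to C, 1 bond to H, 2 bonds to O → oxidation state +1.
After: C4 has 1 bond to C, 2 bonds to H, 1 bond to O → oxidation state -1.
Δ = -1 − (+1) = -2, so this is a reduction at C4.

-2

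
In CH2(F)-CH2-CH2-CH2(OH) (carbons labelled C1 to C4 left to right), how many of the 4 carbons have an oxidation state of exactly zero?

Each bond to a more electronegative atom (O, N, halogen) counts +1, each bond to a less electronegative atom (H, metal, B, Si) counts −1, and each C–C bond counts 0. Tallying each carbon:
C1: 1C, 2H, 1F → 0 − 2 + 1 = -1
C2: 2C, 2H → 0 − 2 = -2
C3: 2C, 2H → 0 − 2 = -2
C4: 1C, 2H, 1O → 0 − 2 + 1 = -1
0 carbons meet the condition.

0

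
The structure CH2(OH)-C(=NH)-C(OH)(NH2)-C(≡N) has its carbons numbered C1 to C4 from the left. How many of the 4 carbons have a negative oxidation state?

1

Bonds to more-electronegative neighbours contribute +1 each, bonds to H or metals contribute −1 each, and C–C bonds contribute 0. Tallying each carbon:
C1: 1C, 2H, 1O → 0 − 2 + 1 = -1
C2: 2C, 2N → 0 + 2 = +2
C3: 2C, 1O, 1N → 0 + 1 + 1 = +2
C4: 1C, 3N → 0 + 3 = +3
1 carbon (C1) meets the condition.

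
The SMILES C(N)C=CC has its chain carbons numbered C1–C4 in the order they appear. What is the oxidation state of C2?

C2 has one bond to C (0), a double bond to C (2×0 = 0), one bond to H (-1).
Oxidation state = 0 + 0 − 1 = -1.

-1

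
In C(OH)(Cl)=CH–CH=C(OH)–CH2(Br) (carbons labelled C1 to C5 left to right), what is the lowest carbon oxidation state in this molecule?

-1

Tallying each carbon's bonds:
C1: 2C, 1O, 1Cl → 0 + 1 + 1 = +2
C2: 3C, 1H → 0 − 1 = -1
C3: 3C, 1H → 0 − 1 = -1
C4: 3C, 1O → 0 + 1 = +1
C5: 1C, 2H, 1Br → 0 − 2 + 1 = -1
The lowest value is -1.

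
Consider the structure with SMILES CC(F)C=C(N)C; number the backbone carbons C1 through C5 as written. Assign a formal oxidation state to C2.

C2 has one bond to C (0), one bond to C (0), one bond to H (-1), one bond to F (+1).
Oxidation state = 0 + 0 − 1 + 1 = 0.

0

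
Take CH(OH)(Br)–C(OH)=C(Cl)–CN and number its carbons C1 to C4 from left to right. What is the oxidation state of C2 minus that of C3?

0

C2: 3C, 1O → 0 + 1 = +1
C3: 3C, 1Cl → 0 + 1 = +1
Difference: +1 − (+1) = 0.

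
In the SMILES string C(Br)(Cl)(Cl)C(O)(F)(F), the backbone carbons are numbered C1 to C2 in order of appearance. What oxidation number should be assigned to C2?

+3

C2 has one bond to C (0), one bond to O (+1), one bond to F (+1), one bond to F (+1).
Oxidation state = 0 + 1 + 1 + 1 = +3.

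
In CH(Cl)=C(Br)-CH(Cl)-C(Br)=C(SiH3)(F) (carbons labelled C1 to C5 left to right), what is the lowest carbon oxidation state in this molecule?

Count +1 for every bond to an atom more electronegative than carbon and −1 for every bond to one less electronegative; C–C bonds are 0. Tallying each carbon:
C1: 2C, 1H, 1Cl → 0 − 1 + 1 = 0
C2: 3C, 1Br → 0 + 1 = +1
C3: 2C, 1H, 1Cl → 0 − 1 + 1 = 0
C4: 3C, 1Br → 0 + 1 = +1
C5: 2C, 1F, 1Si → 0 + 1 − 1 = 0
The lowest value is 0.

0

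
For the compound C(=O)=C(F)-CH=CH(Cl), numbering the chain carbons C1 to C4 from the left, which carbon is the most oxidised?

C1

Each bond to a more electronegative atom (O, N, halogen) counts +1, each bond to a less electronegative atom (H, metal, B, Si) counts −1, and each C–C bond counts 0. Tallying each carbon:
C1: 2C, 2O → 0 + 2 = +2
C2: 3C, 1F → 0 + 1 = +1
C3: 3C, 1H → 0 − 1 = -1
C4: 2C, 1H, 1Cl → 0 − 1 + 1 = 0
The most oxidised carbon is C1 at +2.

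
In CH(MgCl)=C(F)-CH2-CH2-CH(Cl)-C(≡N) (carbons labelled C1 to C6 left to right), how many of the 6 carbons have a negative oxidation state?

3

Tallying each carbon's bonds:
C1: 2C, 1H, 1Mg → 0 − 1 − 1 = -2
C2: 3C, 1F → 0 + 1 = +1
C3: 2C, 2H → 0 − 2 = -2
C4: 2C, 2H → 0 − 2 = -2
C5: 2C, 1H, 1Cl → 0 − 1 + 1 = 0
C6: 1C, 3N → 0 + 3 = +3
3 carbons (C1, C3, C4) meet the condition.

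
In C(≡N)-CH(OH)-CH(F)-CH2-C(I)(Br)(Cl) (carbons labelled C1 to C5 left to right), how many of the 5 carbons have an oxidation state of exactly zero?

2

Tallying each carbon's bonds:
C1: 1C, 3N → 0 + 3 = +3
C2: 2C, 1H, 1O → 0 − 1 + 1 = 0
C3: 2C, 1H, 1F → 0 − 1 + 1 = 0
C4: 2C, 2H → 0 − 2 = -2
C5: 1C, 1Cl, 1Br, 1I → 0 + 1 + 1 + 1 = +3
2 carbons (C2, C3) meet the condition.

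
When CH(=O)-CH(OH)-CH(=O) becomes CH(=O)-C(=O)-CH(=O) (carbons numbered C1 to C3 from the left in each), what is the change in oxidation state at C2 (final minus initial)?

Before: C2 has 2 bonds to C, 1 bond to H, 1 bond to O → oxidation state 0.
After: C2 has 2 bonds to C, 2 bonds to O → oxidation state +2.
Δ = +2 − (0) = +2, so this is an oxidation at C2.

+2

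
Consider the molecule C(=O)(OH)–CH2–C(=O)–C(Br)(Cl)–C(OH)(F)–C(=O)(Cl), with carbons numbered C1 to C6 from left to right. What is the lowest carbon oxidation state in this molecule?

Count +1 for every bond to an atom more electronegative than carbon and −1 for every bond to one less electronegative; C–C bonds are 0. Tallying each carbon:
C1: 1C, 3O → 0 + 3 = +3
C2: 2C, 2H → 0 − 2 = -2
C3: 2C, 2O → 0 + 2 = +2
C4: 2C, 1Cl, 1Br → 0 + 1 + 1 = +2
C5: 2C, 1O, 1F → 0 + 1 + 1 = +2
C6: 1C, 2O, 1Cl → 0 + 2 + 1 = +3
The lowest value is -2.

-2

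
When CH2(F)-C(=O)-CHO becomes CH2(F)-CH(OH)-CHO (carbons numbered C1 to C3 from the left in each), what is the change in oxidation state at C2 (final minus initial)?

-2

Before: C2 has 2 bonds to C, 2 bonds to O → oxidation state +2.
After: C2 has 2 bonds to C, 1 bond to H, 1 bond to O → oxidation state 0.
Δ = 0 − (+2) = -2, so this is a reduction at C2.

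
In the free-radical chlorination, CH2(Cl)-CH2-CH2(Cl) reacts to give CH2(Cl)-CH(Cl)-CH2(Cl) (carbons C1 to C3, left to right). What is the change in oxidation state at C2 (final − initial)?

Before: C2 has 2 bonds to C, 2 bonds to H → oxidation state -2.
After: C2 has 2 bonds to C, 1 bond to H, 1 bond to Cl → oxidation state 0.
Δ = 0 − (-2) = +2, so this is an oxidation at C2.

+2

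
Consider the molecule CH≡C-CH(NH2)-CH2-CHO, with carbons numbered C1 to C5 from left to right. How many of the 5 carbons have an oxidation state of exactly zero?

Assign +1 per bond to O/N/halogen, −1 per bond to H or an electropositive element, and 0 per bond to carbon. Tallying each carbon:
C1: 3C, 1H → 0 − 1 = -1
C2: 4C → 0 = 0
C3: 2C, 1H, 1N → 0 − 1 + 1 = 0
C4: 2C, 2H → 0 − 2 = -2
C5: 1C, 1H, 2O → 0 − 1 + 2 = +1
2 carbons (C2, C3) meet the condition.

2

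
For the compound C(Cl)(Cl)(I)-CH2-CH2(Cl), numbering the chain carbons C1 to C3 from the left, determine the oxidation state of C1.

+3

Bonds to more-electronegative neighbours contribute +1 each, bonds to H or metals contribute −1 each, and C–C bonds contribute 0.
C1 has one bond to C (0), one bond to Cl (+1), one bond to Cl (+1), one bond to I (+1).
Oxidation state = 0 + 1 + 1 + 1 = +3.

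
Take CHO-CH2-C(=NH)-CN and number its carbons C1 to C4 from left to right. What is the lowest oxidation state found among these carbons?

-2

Each bond to a more electronegative atom (O, N, halogen) counts +1, each bond to a less electronegative atom (H, metal, B, Si) counts −1, and each C–C bond counts 0. Tallying each carbon:
C1: 1C, 1H, 2O → 0 − 1 + 2 = +1
C2: 2C, 2H → 0 − 2 = -2
C3: 2C, 2N → 0 + 2 = +2
C4: 1C, 3N → 0 + 3 = +3
The lowest value is -2.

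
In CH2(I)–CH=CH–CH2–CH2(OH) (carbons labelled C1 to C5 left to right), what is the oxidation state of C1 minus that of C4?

+1

C1: 1C, 2H, 1I → 0 − 2 + 1 = -1
C4: 2C, 2H → 0 − 2 = -2
Difference: -1 − (-2) = +1.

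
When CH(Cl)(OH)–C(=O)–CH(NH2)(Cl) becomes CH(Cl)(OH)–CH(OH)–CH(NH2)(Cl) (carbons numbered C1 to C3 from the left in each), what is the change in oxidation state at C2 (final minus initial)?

-2

Before: C2 has 2 bonds to C, 2 bonds to O → oxidation state +2.
After: C2 has 2 bonds to C, 1 bond to H, 1 bond to O → oxidation state 0.
Δ = 0 − (+2) = -2, so this is a reduction at C2.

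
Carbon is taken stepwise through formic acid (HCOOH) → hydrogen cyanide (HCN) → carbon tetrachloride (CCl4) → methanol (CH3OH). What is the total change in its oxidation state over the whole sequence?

-4

Carbon oxidation states along the series — formic acid: +2, hydrogen cyanide: +2, carbon tetrachloride: +4, methanol: -2.
Net change = -2 − (+2) = -4.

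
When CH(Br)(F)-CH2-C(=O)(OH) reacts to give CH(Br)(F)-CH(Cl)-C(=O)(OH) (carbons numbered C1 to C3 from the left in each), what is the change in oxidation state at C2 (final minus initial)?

Before: C2 has 2 bonds to C, 2 bonds to H → oxidation state -2.
After: C2 has 2 bonds to C, 1 bond to H, 1 bond to Cl → oxidation state 0.
Δ = 0 − (-2) = +2, so this is an oxidation at C2.

+2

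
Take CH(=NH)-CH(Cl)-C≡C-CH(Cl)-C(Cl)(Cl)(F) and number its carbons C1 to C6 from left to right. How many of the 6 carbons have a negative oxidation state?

Tallying each carbon's bonds:
C1: 1C, 1H, 2N → 0 − 1 + 2 = +1
C2: 2C, 1H, 1Cl → 0 − 1 + 1 = 0
C3: 4C → 0 = 0
C4: 4C → 0 = 0
C5: 2C, 1H, 1Cl → 0 − 1 + 1 = 0
C6: 1C, 1F, 2Cl → 0 + 1 + 2 = +3
0 carbons meet the condition.

0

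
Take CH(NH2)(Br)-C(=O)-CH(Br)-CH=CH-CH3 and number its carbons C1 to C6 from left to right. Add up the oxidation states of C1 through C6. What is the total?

-2

Bonds to more-electronegative neighbours contribute +1 each, bonds to H or metals contribute −1 each, and C–C bonds contribute 0. Tallying each carbon:
C1: 1C, 1H, 1N, 1Br → 0 − 1 + 1 + 1 = +1
C2: 2C, 2O → 0 + 2 = +2
C3: 2C, 1H, 1Br → 0 − 1 + 1 = 0
C4: 3C, 1H → 0 − 1 = -1
C5: 3C, 1H → 0 − 1 = -1
C6: 1C, 3H → 0 − 3 = -3
Sum = +1 + 2 + 0 − 1 − 1 − 3 = -2.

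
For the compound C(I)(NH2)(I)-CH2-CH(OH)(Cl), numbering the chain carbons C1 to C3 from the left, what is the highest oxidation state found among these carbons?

Count +1 for every bond to an atom more electronegative than carbon and −1 for every bond to one less electronegative; C–C bonds are 0. Tallying each carbon:
C1: 1C, 1N, 2I → 0 + 1 + 2 = +3
C2: 2C, 2H → 0 − 2 = -2
C3: 1C, 1H, 1O, 1Cl → 0 − 1 + 1 + 1 = +1
The highest value is +3.

+3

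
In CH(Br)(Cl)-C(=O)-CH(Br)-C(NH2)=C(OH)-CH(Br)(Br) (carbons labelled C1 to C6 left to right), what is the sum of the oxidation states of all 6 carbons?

Tallying each carbon's bonds:
C1: 1C, 1H, 1Cl, 1Br → 0 − 1 + 1 + 1 = +1
C2: 2C, 2O → 0 + 2 = +2
C3: 2C, 1H, 1Br → 0 − 1 + 1 = 0
C4: 3C, 1N → 0 + 1 = +1
C5: 3C, 1O → 0 + 1 = +1
C6: 1C, 1H, 2Br → 0 − 1 + 2 = +1
Sum = +1 + 2 + 0 + 1 + 1 + 1 = +6.

+6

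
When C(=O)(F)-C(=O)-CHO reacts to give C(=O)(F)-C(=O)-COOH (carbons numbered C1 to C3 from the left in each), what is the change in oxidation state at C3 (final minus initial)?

Before: C3 has 1 bond to C, 1 bond to H, 2 bonds to O → oxidation state +1.
After: C3 has 1 bond to C, 3 bonds to O → oxidation state +3.
Δ = +3 − (+1) = +2, so this is an oxidation at C3.

+2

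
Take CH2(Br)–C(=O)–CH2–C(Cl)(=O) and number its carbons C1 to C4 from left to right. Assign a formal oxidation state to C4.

+3

C4 has one bond to C (0), one bond to Cl (+1), a double bond to O (2×+1 = +2).
Oxidation state = 0 + 1 + 2 = +3.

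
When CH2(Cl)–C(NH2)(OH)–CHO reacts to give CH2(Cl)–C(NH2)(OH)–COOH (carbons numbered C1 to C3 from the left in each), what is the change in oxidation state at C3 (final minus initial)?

Before: C3 has 1 bond to C, 1 bond to H, 2 bonds to O → oxidation state +1.
After: C3 has 1 bond to C, 3 bonds to O → oxidation state +3.
Δ = +3 − (+1) = +2, so this is an oxidation at C3.

+2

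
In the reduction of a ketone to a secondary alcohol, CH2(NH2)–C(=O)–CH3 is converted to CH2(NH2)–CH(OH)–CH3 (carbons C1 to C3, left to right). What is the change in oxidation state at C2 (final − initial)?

Before: C2 has 2 bonds to C, 2 bonds to O → oxidation state +2.
After: C2 has 2 bonds to C, 1 bond to H, 1 bond to O → oxidation state 0.
Δ = 0 − (+2) = -2, so this is a reduction at C2.

-2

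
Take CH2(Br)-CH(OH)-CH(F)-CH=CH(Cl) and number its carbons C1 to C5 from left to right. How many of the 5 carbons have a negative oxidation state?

2

Assign +1 per bond to O/N/halogen, −1 per bond to H or an electropositive element, and 0 per bond to carbon. Tallying each carbon:
C1: 1C, 2H, 1Br → 0 − 2 + 1 = -1
C2: 2C, 1H, 1O → 0 − 1 + 1 = 0
C3: 2C, 1H, 1F → 0 − 1 + 1 = 0
C4: 3C, 1H → 0 − 1 = -1
C5: 2C, 1H, 1Cl → 0 − 1 + 1 = 0
2 carbons (C1, C4) meet the condition.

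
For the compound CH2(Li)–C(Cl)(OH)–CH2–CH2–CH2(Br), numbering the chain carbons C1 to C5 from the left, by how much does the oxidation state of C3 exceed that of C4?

C3: 2C, 2H → 0 − 2 = -2
C4: 2C, 2H → 0 − 2 = -2
Difference: -2 − (-2) = 0.

0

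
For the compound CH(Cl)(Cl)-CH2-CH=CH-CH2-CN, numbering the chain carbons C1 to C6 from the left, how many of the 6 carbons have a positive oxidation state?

Each bond to a more electronegative atom (O, N, halogen) counts +1, each bond to a less electronegative atom (H, metal, B, Si) counts −1, and each C–C bond counts 0. Tallying each carbon:
C1: 1C, 1H, 2Cl → 0 − 1 + 2 = +1
C2: 2C, 2H → 0 − 2 = -2
C3: 3C, 1H → 0 − 1 = -1
C4: 3C, 1H → 0 − 1 = -1
C5: 2C, 2H → 0 − 2 = -2
C6: 1C, 3N → 0 + 3 = +3
2 carbons (C1, C6) meet the condition.

2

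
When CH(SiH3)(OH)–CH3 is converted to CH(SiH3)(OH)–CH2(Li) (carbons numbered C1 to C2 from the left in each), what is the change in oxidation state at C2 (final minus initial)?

Before: C2 has 1 bond to C, 3 bonds to H → oxidation state -3.
After: C2 has 1 bond to C, 2 bonds to H, 1 bond to Li → oxidation state -3.
Δ = -3 − (-3) = 0, so no net redox change at C2.

0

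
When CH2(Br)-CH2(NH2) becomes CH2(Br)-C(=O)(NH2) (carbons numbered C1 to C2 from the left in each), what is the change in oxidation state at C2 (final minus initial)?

+4

Before: C2 has 1 bond to C, 2 bonds to H, 1 bond to N → oxidation state -1.
After: C2 has 1 bond to C, 2 bonds to O, 1 bond to N → oxidation state +3.
Δ = +3 − (-1) = +4, so this is an oxidation at C2.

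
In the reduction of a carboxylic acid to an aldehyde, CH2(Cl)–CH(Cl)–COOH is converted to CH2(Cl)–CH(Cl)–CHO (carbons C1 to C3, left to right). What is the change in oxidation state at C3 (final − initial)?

Before: C3 has 1 bond to C, 3 bonds to O → oxidation state +3.
After: C3 has 1 bond to C, 1 bond to H, 2 bonds to O → oxidation state +1.
Δ = +1 − (+3) = -2, so this is a reduction at C3.

-2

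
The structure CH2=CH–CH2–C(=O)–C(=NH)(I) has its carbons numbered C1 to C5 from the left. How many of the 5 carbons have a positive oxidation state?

2

Tallying each carbon's bonds:
C1: 2C, 2H → 0 − 2 = -2
C2: 3C, 1H → 0 − 1 = -1
C3: 2C, 2H → 0 − 2 = -2
C4: 2C, 2O → 0 + 2 = +2
C5: 1C, 2N, 1I → 0 + 2 + 1 = +3
2 carbons (C4, C5) meet the condition.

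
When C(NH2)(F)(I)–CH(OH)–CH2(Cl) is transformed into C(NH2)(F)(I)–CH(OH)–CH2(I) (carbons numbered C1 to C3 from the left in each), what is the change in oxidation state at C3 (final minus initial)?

Before: C3 has 1 bond to C, 2 bonds to H, 1 bond to Cl → oxidation state -1.
After: C3 has 1 bond to C, 2 bonds to H, 1 bond to I → oxidation state -1.
Δ = -1 − (-1) = 0, so no net redox change at C3.

0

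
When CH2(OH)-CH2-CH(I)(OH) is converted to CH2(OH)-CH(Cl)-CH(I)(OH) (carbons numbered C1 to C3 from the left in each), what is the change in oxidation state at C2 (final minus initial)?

Before: C2 has 2 bonds to C, 2 bonds to H → oxidation state -2.
After: C2 has 2 bonds to C, 1 bond to H, 1 bond to Cl → oxidation state 0.
Δ = 0 − (-2) = +2, so this is an oxidation at C2.

+2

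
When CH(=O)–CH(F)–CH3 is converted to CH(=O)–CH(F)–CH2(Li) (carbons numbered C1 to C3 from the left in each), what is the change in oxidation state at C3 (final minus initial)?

0

Before: C3 has 1 bond to C, 3 bonds to H → oxidation state -3.
After: C3 has 1 bond to C, 2 bonds to H, 1 bond to Li → oxidation state -3.
Δ = -3 − (-3) = 0, so no net redox change at C3.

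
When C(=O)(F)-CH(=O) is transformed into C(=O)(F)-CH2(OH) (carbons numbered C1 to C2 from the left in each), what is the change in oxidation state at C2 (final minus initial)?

Before: C2 has 1 bond to C, 1 bond to H, 2 bonds to O → oxidation state +1.
After: C2 has 1 bond to C, 2 bonds to H, 1 bond to O → oxidation state -1.
Δ = -1 − (+1) = -2, so this is a reduction at C2.

-2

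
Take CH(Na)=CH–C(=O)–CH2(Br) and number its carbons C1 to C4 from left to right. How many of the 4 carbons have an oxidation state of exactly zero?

0

Assign +1 per bond to O/N/halogen, −1 per bond to H or an electropositive element, and 0 per bond to carbon. Tallying each carbon:
C1: 2C, 1H, 1Na → 0 − 1 − 1 = -2
C2: 3C, 1H → 0 − 1 = -1
C3: 2C, 2O → 0 + 2 = +2
C4: 1C, 2H, 1Br → 0 − 2 + 1 = -1
0 carbons meet the condition.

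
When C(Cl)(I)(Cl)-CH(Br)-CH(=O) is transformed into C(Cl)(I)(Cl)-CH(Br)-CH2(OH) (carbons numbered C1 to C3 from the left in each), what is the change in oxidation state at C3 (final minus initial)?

Before: C3 has 1 bond to C, 1 bond to H, 2 bonds to O → oxidation state +1.
After: C3 has 1 bond to C, 2 bonds to H, 1 bond to O → oxidation state -1.
Δ = -1 − (+1) = -2, so this is a reduction at C3.

-2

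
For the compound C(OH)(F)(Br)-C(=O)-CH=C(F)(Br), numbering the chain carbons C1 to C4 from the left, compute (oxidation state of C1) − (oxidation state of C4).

+1

C1: 1C, 1O, 1F, 1Br → 0 + 1 + 1 + 1 = +3
C4: 2C, 1F, 1Br → 0 + 1 + 1 = +2
Difference: +3 − (+2) = +1.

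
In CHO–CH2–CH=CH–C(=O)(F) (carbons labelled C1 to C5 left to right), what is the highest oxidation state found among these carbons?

Each bond to a more electronegative atom (O, N, halogen) counts +1, each bond to a less electronegative atom (H, metal, B, Si) counts −1, and each C–C bond counts 0. Tallying each carbon:
C1: 1C, 1H, 2O → 0 − 1 + 2 = +1
C2: 2C, 2H → 0 − 2 = -2
C3: 3C, 1H → 0 − 1 = -1
C4: 3C, 1H → 0 − 1 = -1
C5: 1C, 2O, 1F → 0 + 2 + 1 = +3
The highest value is +3.

+3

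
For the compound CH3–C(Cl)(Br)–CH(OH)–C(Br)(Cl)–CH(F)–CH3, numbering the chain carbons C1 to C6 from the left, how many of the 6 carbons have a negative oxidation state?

2

Tallying each carbon's bonds:
C1: 1C, 3H → 0 − 3 = -3
C2: 2C, 1Cl, 1Br → 0 + 1 + 1 = +2
C3: 2C, 1H, 1O → 0 − 1 + 1 = 0
C4: 2C, 1Cl, 1Br → 0 + 1 + 1 = +2
C5: 2C, 1H, 1F → 0 − 1 + 1 = 0
C6: 1C, 3H → 0 − 3 = -3
2 carbons (C1, C6) meet the condition.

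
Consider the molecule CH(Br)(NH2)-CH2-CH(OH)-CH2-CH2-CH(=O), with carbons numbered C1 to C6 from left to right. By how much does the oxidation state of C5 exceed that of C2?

C5: 2C, 2H → 0 − 2 = -2
C2: 2C, 2H → 0 − 2 = -2
Difference: -2 − (-2) = 0.

0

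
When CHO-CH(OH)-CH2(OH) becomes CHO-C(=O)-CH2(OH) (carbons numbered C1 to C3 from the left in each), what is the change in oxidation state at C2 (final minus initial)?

Before: C2 has 2 bonds to C, 1 bond to H, 1 bond to O → oxidation state 0.
After: C2 has 2 bonds to C, 2 bonds to O → oxidation state +2.
Δ = +2 − (0) = +2, so this is an oxidation at C2.

+2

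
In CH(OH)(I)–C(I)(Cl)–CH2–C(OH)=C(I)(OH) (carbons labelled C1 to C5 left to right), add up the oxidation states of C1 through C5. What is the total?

Assign +1 per bond to O/N/halogen, −1 per bond to H or an electropositive element, and 0 per bond to carbon. Tallying each carbon:
C1: 1C, 1H, 1O, 1I → 0 − 1 + 1 + 1 = +1
C2: 2C, 1Cl, 1I → 0 + 1 + 1 = +2
C3: 2C, 2H → 0 − 2 = -2
C4: 3C, 1O → 0 + 1 = +1
C5: 2C, 1O, 1I → 0 + 1 + 1 = +2
Sum = +1 + 2 − 2 + 1 + 2 = +4.

+4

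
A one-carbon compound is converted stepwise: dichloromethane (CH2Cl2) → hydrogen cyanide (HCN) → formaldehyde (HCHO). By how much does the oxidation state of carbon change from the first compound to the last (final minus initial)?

0

Carbon oxidation states along the series — dichloromethane: 0, hydrogen cyanide: +2, formaldehyde: 0.
Net change = 0 − (0) = 0.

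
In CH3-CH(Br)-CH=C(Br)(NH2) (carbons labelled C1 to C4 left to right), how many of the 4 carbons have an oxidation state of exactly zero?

1

Each bond to a more electronegative atom (O, N, halogen) counts +1, each bond to a less electronegative atom (H, metal, B, Si) counts −1, and each C–C bond counts 0. Tallying each carbon:
C1: 1C, 3H → 0 − 3 = -3
C2: 2C, 1H, 1Br → 0 − 1 + 1 = 0
C3: 3C, 1H → 0 − 1 = -1
C4: 2C, 1N, 1Br → 0 + 1 + 1 = +2
1 carbon (C2) meets the condition.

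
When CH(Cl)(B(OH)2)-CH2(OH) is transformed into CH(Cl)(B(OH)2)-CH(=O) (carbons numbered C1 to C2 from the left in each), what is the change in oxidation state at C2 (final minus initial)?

+2

Before: C2 has 1 bond to C, 2 bonds to H, 1 bond to O → oxidation state -1.
After: C2 has 1 bond to C, 1 bond to H, 2 bonds to O → oxidation state +1.
Δ = +1 − (-1) = +2, so this is an oxidation at C2.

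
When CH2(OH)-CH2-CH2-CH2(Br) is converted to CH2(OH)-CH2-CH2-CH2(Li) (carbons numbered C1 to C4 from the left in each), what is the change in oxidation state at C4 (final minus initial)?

Before: C4 has 1 bond to C, 2 bonds to H, 1 bond to Br → oxidation state -1.
After: C4 has 1 bond to C, 2 bonds to H, 1 bond to Li → oxidation state -3.
Δ = -3 − (-1) = -2, so this is a reduction at C4.

-2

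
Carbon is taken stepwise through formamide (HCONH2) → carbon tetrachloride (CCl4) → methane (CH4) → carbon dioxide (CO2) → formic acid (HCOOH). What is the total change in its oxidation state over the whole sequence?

Carbon oxidation states along the series — formamide: +2, carbon tetrachloride: +4, methane: -4, carbon dioxide: +4, formic acid: +2.
Net change = +2 − (+2) = 0.

0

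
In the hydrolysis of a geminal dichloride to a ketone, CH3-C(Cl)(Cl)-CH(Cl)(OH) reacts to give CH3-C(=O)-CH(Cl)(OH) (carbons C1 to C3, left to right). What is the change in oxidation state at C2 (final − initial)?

0

Before: C2 has 2 bonds to C, 2 bonds to Cl → oxidation state +2.
After: C2 has 2 bonds to C, 2 bonds to O → oxidation state +2.
Δ = +2 − (+2) = 0, so no net redox change at C2.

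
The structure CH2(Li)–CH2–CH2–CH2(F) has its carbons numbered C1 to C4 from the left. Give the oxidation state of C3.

-2

C3 has one bond to C (0), one bond to C (0), one bond to H (-1), one bond to H (-1).
Oxidation state = 0 + 0 − 1 − 1 = -2.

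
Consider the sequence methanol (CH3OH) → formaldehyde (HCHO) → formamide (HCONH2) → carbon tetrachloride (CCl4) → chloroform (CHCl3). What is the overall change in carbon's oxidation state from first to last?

+4

Carbon oxidation states along the series — methanol: -2, formaldehyde: 0, formamide: +2, carbon tetrachloride: +4, chloroform: +2.
Net change = +2 − (-2) = +4.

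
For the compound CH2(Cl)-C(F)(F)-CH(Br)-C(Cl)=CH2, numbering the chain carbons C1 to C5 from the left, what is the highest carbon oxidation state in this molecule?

Tallying each carbon's bonds:
C1: 1C, 2H, 1Cl → 0 − 2 + 1 = -1
C2: 2C, 2F → 0 + 2 = +2
C3: 2C, 1H, 1Br → 0 − 1 + 1 = 0
C4: 3C, 1Cl → 0 + 1 = +1
C5: 2C, 2H → 0 − 2 = -2
The highest value is +2.

+2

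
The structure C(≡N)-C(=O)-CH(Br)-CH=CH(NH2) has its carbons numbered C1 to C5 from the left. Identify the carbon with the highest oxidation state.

C1

Bonds to more-electronegative neighbours contribute +1 each, bonds to H or metals contribute −1 each, and C–C bonds contribute 0. Tallying each carbon:
C1: 1C, 3N → 0 + 3 = +3
C2: 2C, 2O → 0 + 2 = +2
C3: 2C, 1H, 1Br → 0 − 1 + 1 = 0
C4: 3C, 1H → 0 − 1 = -1
C5: 2C, 1H, 1N → 0 − 1 + 1 = 0
The most oxidised carbon is C1 at +3.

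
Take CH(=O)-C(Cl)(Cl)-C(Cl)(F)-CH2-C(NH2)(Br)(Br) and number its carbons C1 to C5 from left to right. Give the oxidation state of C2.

Each bond to a more electronegative atom (O, N, halogen) counts +1, each bond to a less electronegative atom (H, metal, B, Si) counts −1, and each C–C bond counts 0.
C2 has one bond to C (0), one bond to C (0), one bond to Cl (+1), one bond to Cl (+1).
Oxidation state = 0 + 0 + 1 + 1 = +2.

+2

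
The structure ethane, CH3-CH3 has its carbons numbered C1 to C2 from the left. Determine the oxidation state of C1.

C1 has one bond to H (-1), one bond to H (-1), one bond to H (-1), one bond to C (0).
Oxidation state = -1 − 1 − 1 + 0 = -3.

-3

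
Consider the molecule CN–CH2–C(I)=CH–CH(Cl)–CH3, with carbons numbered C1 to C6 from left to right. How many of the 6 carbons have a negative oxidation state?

3

Bonds to more-electronegative neighbours contribute +1 each, bonds to H or metals contribute −1 each, and C–C bonds contribute 0. Tallying each carbon:
C1: 1C, 3N → 0 + 3 = +3
C2: 2C, 2H → 0 − 2 = -2
C3: 3C, 1I → 0 + 1 = +1
C4: 3C, 1H → 0 − 1 = -1
C5: 2C, 1H, 1Cl → 0 − 1 + 1 = 0
C6: 1C, 3H → 0 − 3 = -3
3 carbons (C2, C4, C6) meet the condition.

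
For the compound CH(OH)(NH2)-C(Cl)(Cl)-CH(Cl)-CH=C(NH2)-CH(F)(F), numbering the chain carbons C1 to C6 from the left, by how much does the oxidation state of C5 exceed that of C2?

C5: 3C, 1N → 0 + 1 = +1
C2: 2C, 2Cl → 0 + 2 = +2
Difference: +1 − (+2) = -1.

-1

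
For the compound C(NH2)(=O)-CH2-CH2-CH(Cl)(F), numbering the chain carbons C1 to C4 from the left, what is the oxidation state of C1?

C1 has one bond to C (0), one bond to N (+1), a double bond to O (2×+1 = +2).
Oxidation state = 0 + 1 + 2 = +3.

+3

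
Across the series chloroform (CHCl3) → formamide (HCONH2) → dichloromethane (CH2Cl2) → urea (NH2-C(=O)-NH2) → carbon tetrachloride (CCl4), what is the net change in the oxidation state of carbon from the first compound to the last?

+2

Carbon oxidation states along the series — chloroform: +2, formamide: +2, dichloromethane: 0, urea: +4, carbon tetrachloride: +4.
Net change = +4 − (+2) = +2.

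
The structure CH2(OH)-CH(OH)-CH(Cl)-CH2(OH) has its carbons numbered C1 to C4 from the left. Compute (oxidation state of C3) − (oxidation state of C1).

+1

C3: 2C, 1H, 1Cl → 0 − 1 + 1 = 0
C1: 1C, 2H, 1O → 0 − 2 + 1 = -1
Difference: 0 − (-1) = +1.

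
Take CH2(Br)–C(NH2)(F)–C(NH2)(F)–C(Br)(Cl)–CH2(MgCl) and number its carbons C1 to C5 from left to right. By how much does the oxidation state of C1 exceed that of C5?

+2

C1: 1C, 2H, 1Br → 0 − 2 + 1 = -1
C5: 1C, 2H, 1Mg → 0 − 2 − 1 = -3
Difference: -1 − (-3) = +2.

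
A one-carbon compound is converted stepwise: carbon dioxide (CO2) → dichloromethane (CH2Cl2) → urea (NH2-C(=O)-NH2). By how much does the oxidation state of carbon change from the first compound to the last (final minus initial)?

Carbon oxidation states along the series — carbon dioxide: +4, dichloromethane: 0, urea: +4.
Net change = +4 − (+4) = 0.

0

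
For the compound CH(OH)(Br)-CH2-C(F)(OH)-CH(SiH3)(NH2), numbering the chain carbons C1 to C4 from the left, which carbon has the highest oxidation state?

C3

Count +1 for every bond to an atom more electronegative than carbon and −1 for every bond to one less electronegative; C–C bonds are 0. Tallying each carbon:
C1: 1C, 1H, 1O, 1Br → 0 − 1 + 1 + 1 = +1
C2: 2C, 2H → 0 − 2 = -2
C3: 2C, 1O, 1F → 0 + 1 + 1 = +2
C4: 1C, 1H, 1N, 1Si → 0 − 1 + 1 − 1 = -1
The most oxidised carbon is C3 at +2.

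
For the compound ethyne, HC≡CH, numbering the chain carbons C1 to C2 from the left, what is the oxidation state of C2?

-1

C2 has one bond to H (-1), a triple bond to C (3×0 = 0).
Oxidation state = -1 + 0 = -1.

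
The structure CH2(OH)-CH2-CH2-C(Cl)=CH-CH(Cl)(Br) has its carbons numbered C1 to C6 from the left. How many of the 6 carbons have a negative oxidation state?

4

Each bond to a more electronegative atom (O, N, halogen) counts +1, each bond to a less electronegative atom (H, metal, B, Si) counts −1, and each C–C bond counts 0. Tallying each carbon:
C1: 1C, 2H, 1O → 0 − 2 + 1 = -1
C2: 2C, 2H → 0 − 2 = -2
C3: 2C, 2H → 0 − 2 = -2
C4: 3C, 1Cl → 0 + 1 = +1
C5: 3C, 1H → 0 − 1 = -1
C6: 1C, 1H, 1Cl, 1Br → 0 − 1 + 1 + 1 = +1
4 carbons (C1, C2, C3, C5) meet the condition.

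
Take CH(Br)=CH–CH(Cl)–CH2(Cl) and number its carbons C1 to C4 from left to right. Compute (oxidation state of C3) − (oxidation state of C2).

+1

C3: 2C, 1H, 1Cl → 0 − 1 + 1 = 0
C2: 3C, 1H → 0 − 1 = -1
Difference: 0 − (-1) = +1.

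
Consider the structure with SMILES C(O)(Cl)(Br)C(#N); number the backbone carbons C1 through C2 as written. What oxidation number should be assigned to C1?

+3

C1 has one bond to C (0), one bond to O (+1), one bond to Cl (+1), one bond to Br (+1).
Oxidation state = 0 + 1 + 1 + 1 = +3.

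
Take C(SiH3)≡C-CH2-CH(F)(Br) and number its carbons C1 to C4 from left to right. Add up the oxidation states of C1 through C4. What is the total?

-2

Each bond to a more electronegative atom (O, N, halogen) counts +1, each bond to a less electronegative atom (H, metal, B, Si) counts −1, and each C–C bond counts 0. Tallying each carbon:
C1: 3C, 1Si → 0 − 1 = -1
C2: 4C → 0 = 0
C3: 2C, 2H → 0 − 2 = -2
C4: 1C, 1H, 1F, 1Br → 0 − 1 + 1 + 1 = +1
Sum = -1 + 0 − 2 + 1 = -2.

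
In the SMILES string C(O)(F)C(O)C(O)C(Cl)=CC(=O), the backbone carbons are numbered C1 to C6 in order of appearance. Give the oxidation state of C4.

+1

C4 has one bond to C (0), a double bond to C (2×0 = 0), one bond to Cl (+1).
Oxidation state = 0 + 0 + 1 = +1.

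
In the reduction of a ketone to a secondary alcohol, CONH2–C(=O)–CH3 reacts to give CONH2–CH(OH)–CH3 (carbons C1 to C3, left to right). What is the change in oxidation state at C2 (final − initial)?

Before: C2 has 2 bonds to C, 2 bonds to O → oxidation state +2.
After: C2 has 2 bonds to C, 1 bond to H, 1 bond to O → oxidation state 0.
Δ = 0 − (+2) = -2, so this is a reduction at C2.

-2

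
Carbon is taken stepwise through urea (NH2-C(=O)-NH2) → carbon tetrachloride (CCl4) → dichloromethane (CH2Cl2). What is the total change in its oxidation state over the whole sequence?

Carbon oxidation states along the series — urea: +4, carbon tetrachloride: +4, dichloromethane: 0.
Net change = 0 − (+4) = -4.

-4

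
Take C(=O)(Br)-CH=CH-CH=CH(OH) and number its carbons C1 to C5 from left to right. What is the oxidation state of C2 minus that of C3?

0

C2: 3C, 1H → 0 − 1 = -1
C3: 3C, 1H → 0 − 1 = -1
Difference: -1 − (-1) = 0.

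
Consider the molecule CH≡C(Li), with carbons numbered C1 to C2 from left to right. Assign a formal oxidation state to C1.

C1 has a triple bond to C (3×0 = 0), one bond to H (-1).
Oxidation state = 0 − 1 = -1.

-1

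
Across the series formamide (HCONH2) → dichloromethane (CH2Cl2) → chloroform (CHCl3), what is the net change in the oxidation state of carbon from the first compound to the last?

Carbon oxidation states along the series — formamide: +2, dichloromethane: 0, chloroform: +2.
Net change = +2 − (+2) = 0.

0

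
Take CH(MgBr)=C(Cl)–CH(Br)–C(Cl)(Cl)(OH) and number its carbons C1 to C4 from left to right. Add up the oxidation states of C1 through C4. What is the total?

+2

Each bond to a more electronegative atom (O, N, halogen) counts +1, each bond to a less electronegative atom (H, metal, B, Si) counts −1, and each C–C bond counts 0. Tallying each carbon:
C1: 2C, 1H, 1Mg → 0 − 1 − 1 = -2
C2: 3C, 1Cl → 0 + 1 = +1
C3: 2C, 1H, 1Br → 0 − 1 + 1 = 0
C4: 1C, 1O, 2Cl → 0 + 1 + 2 = +3
Sum = -2 + 1 + 0 + 3 = +2.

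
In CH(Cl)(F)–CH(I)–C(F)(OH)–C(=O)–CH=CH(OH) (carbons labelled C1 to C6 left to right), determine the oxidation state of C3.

+2

Assign +1 per bond to O/N/halogen, −1 per bond to H or an electropositive element, and 0 per bond to carbon.
C3 has one bond to C (0), one bond to C (0), one bond to F (+1), one bond to O (+1).
Oxidation state = 0 + 0 + 1 + 1 = +2.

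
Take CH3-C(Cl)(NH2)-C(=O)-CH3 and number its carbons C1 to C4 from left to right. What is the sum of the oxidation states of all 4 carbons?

Tallying each carbon's bonds:
C1: 1C, 3H → 0 − 3 = -3
C2: 2C, 1N, 1Cl → 0 + 1 + 1 = +2
C3: 2C, 2O → 0 + 2 = +2
C4: 1C, 3H → 0 − 3 = -3
Sum = -3 + 2 + 2 − 3 = -2.

-2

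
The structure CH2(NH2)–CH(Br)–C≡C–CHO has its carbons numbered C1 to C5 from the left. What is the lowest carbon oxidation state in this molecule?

Bonds to more-electronegative neighbours contribute +1 each, bonds to H or metals contribute −1 each, and C–C bonds contribute 0. Tallying each carbon:
C1: 1C, 2H, 1N → 0 − 2 + 1 = -1
C2: 2C, 1H, 1Br → 0 − 1 + 1 = 0
C3: 4C → 0 = 0
C4: 4C → 0 = 0
C5: 1C, 1H, 2O → 0 − 1 + 2 = +1
The lowest value is -1.

-1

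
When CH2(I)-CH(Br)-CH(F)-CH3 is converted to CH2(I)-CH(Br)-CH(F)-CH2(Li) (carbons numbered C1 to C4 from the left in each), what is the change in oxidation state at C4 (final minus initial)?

Before: C4 has 1 bond to C, 3 bonds to H → oxidation state -3.
After: C4 has 1 bond to C, 2 bonds to H, 1 bond to Li → oxidation state -3.
Δ = -3 − (-3) = 0, so no net redox change at C4.

0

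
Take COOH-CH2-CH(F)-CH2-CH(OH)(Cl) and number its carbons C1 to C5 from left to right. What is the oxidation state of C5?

C5 has one bond to C (0), one bond to H (-1), one bond to O (+1), one bond to Cl (+1).
Oxidation state = 0 − 1 + 1 + 1 = +1.

+1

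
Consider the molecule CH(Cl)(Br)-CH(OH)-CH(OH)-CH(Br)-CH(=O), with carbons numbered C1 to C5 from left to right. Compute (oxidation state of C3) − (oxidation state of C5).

-1

C3: 2C, 1H, 1O → 0 − 1 + 1 = 0
C5: 1C, 1H, 2O → 0 − 1 + 2 = +1
Difference: 0 − (+1) = -1.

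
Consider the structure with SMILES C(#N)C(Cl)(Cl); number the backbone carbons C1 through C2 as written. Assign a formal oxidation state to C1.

Count +1 for every bond to an atom more electronegative than carbon and −1 for every bond to one less electronegative; C–C bonds are 0.
C1 has one bond to C (0), a triple bond to N (3×+1 = +3).
Oxidation state = 0 + 3 = +3.

+3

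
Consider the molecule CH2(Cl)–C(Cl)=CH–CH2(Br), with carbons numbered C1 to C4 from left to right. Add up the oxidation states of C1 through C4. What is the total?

-2

Each bond to a more electronegative atom (O, N, halogen) counts +1, each bond to a less electronegative atom (H, metal, B, Si) counts −1, and each C–C bond counts 0. Tallying each carbon:
C1: 1C, 2H, 1Cl → 0 − 2 + 1 = -1
C2: 3C, 1Cl → 0 + 1 = +1
C3: 3C, 1H → 0 − 1 = -1
C4: 1C, 2H, 1Br → 0 − 2 + 1 = -1
Sum = -1 + 1 − 1 − 1 = -2.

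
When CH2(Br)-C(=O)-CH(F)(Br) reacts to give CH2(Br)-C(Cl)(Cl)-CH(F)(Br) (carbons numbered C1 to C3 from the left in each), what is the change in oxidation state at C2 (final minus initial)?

0

Before: C2 has 2 bonds to C, 2 bonds to O → oxidation state +2.
After: C2 has 2 bonds to C, 2 bonds to Cl → oxidation state +2.
Δ = +2 − (+2) = 0, so no net redox change at C2.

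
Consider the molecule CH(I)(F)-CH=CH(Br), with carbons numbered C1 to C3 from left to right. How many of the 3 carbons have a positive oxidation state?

1

Each bond to a more electronegative atom (O, N, halogen) counts +1, each bond to a less electronegative atom (H, metal, B, Si) counts −1, and each C–C bond counts 0. Tallying each carbon:
C1: 1C, 1H, 1F, 1I → 0 − 1 + 1 + 1 = +1
C2: 3C, 1H → 0 − 1 = -1
C3: 2C, 1H, 1Br → 0 − 1 + 1 = 0
1 carbon (C1) meets the condition.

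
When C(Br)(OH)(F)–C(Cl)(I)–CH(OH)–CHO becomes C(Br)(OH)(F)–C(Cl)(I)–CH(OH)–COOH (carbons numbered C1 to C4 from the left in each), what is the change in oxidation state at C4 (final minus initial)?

Before: C4 has 1 bond to C, 1 bond to H, 2 bonds to O → oxidation state +1.
After: C4 has 1 bond to C, 3 bonds to O → oxidation state +3.
Δ = +3 − (+1) = +2, so this is an oxidation at C4.

+2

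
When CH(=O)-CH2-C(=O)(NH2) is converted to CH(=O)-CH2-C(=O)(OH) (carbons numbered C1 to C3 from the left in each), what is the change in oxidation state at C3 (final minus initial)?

Before: C3 has 1 bond to C, 2 bonds to O, 1 bond to N → oxidation state +3.
After: C3 has 1 bond to C, 3 bonds to O → oxidation state +3.
Δ = +3 − (+3) = 0, so no net redox change at C3.

0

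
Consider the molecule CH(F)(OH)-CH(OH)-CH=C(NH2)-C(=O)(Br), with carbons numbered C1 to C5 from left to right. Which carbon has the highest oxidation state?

C5

Tallying each carbon's bonds:
C1: 1C, 1H, 1O, 1F → 0 − 1 + 1 + 1 = +1
C2: 2C, 1H, 1O → 0 − 1 + 1 = 0
C3: 3C, 1H → 0 − 1 = -1
C4: 3C, 1N → 0 + 1 = +1
C5: 1C, 2O, 1Br → 0 + 2 + 1 = +3
The most oxidised carbon is C5 at +3.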